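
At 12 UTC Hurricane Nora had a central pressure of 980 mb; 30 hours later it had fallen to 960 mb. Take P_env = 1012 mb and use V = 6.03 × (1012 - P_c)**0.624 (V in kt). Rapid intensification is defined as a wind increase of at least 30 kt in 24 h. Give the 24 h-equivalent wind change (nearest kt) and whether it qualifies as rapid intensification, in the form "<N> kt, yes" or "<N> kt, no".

V₁: ΔP = 32, V ≈ 6.03 × 32^0.624 ≈ 52.42 kt.
V₂: ΔP = 52, V ≈ 6.03 × 52^0.624 ≈ 70.97 kt.
ΔV over 30 h = 18.55 kt → 24 h equivalent = 18.55 × 24/30 ≈ 14.84 kt.
15 kt < 30 kt ⇒ not rapid intensification.

15 kt, no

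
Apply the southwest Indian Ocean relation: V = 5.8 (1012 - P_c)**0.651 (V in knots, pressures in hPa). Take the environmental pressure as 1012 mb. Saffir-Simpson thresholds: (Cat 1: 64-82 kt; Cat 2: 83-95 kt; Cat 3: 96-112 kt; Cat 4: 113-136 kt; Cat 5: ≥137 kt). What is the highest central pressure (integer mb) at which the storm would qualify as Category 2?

952 mb

Category 2 begins at V = 83 kt.
Required ΔP = (83/5.8)^(1/0.651) = 14.310^1.536 ≈ 59.59 mb.
P_c ≤ 1012 − 59.59 = 952.41, so the highest integer P_c is 952 mb.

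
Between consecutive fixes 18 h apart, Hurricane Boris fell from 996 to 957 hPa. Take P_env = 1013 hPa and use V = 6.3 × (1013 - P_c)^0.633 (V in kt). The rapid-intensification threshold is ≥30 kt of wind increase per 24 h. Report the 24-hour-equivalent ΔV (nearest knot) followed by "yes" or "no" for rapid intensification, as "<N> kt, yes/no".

V₁: ΔP = 17, V ≈ 6.3 × 17^0.633 ≈ 37.86 kt.
V₂: ΔP = 56, V ≈ 6.3 × 56^0.633 ≈ 80.53 kt.
ΔV over 18 h = 42.67 kt → 24 h equivalent = 42.67 × 24/18 ≈ 56.89 kt.
57 kt ≥ 30 kt ⇒ rapid intensification.

57 kt, yes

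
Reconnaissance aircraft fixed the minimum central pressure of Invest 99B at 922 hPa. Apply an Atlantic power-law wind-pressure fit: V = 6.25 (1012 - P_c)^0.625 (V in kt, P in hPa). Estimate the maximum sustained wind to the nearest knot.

ΔP = 1012 − 922 = 90 hPa.
90^0.625 ≈ 16.650.
V ≈ 6.25 × 16.650 ≈ 104.1 kt.

104 kt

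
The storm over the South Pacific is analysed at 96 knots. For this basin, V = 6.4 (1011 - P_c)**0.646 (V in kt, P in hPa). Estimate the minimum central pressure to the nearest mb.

ΔP = (V / 6.4)^(1/0.646) = (96/6.4)^1.548.
96/6.4 = 15.000; 15.000^1.548 ≈ 66.16 mb.
P_c = 1011 − 66.16 = 944.84 ≈ 945 mb.

945 mb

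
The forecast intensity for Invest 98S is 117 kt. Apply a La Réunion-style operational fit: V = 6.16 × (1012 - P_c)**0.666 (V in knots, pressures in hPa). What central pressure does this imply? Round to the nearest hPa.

ΔP = (V / 6.16)^(1/0.666) = (117/6.16)^1.502.
117/6.16 = 18.994; 18.994^1.502 ≈ 83.14 hPa.
P_c = 1012 − 83.14 = 928.86 ≈ 929 hPa.

929 hPa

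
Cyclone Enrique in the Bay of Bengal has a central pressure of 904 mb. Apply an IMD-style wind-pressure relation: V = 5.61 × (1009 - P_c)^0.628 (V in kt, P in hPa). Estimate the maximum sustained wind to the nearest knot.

ΔP = 1009 − 904 = 105 mb.
105^0.628 ≈ 18.591.
V ≈ 5.61 × 18.591 ≈ 104.3 kt.

104 kt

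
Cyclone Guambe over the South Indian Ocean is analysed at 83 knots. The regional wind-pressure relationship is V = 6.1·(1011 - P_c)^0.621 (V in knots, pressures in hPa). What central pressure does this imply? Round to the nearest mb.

ΔP = (V / 6.1)^(1/0.621) = (83/6.1)^1.610.
83/6.1 = 13.607; 13.607^1.610 ≈ 66.94 mb.
P_c = 1011 − 66.94 = 944.06 ≈ 944 mb.

944 mb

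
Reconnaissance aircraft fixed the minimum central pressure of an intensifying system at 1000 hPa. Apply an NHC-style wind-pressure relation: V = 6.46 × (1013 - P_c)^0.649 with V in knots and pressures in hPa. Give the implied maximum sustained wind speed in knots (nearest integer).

34 kt

ΔP = 1013 − 1000 = 13 hPa.
13^0.649 ≈ 5.284.
V ≈ 6.46 × 5.284 ≈ 34.1 kt.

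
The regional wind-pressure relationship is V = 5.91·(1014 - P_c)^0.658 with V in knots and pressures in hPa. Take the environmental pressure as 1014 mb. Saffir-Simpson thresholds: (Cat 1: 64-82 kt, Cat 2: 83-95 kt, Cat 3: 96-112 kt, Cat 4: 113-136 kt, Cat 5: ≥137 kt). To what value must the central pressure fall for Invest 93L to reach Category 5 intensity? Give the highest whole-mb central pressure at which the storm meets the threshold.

Category 5 begins at V = 137 kt.
Required ΔP = (137/5.91)^(1/0.658) = 23.181^1.520 ≈ 118.76 mb.
P_c ≤ 1014 − 118.76 = 895.24, so the highest integer P_c is 895 mb.

895 mb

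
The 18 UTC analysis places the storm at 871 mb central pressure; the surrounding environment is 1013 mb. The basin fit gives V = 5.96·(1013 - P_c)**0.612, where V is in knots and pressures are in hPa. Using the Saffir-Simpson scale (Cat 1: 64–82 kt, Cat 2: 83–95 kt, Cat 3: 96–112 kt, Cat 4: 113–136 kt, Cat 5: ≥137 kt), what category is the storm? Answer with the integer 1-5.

ΔP = 1013 − 871 = 142 mb.
V ≈ 5.96 × 142^0.612 = 5.96 × 20.76 ≈ 124 kt.
124 kt falls in the Category 4 band.

4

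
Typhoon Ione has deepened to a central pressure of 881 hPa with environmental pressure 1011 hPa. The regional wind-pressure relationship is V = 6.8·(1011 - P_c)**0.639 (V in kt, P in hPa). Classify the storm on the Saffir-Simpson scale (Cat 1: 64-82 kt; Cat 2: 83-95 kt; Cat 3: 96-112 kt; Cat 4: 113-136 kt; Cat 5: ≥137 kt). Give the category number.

ΔP = 1011 − 881 = 130 hPa.
V ≈ 6.8 × 130^0.639 = 6.8 × 22.43 ≈ 153 kt.
153 kt falls in the Category 5 band.

5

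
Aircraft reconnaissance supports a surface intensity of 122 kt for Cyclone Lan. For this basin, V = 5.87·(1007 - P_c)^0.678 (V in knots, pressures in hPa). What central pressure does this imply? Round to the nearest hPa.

919 hPa

ΔP = (V / 5.87)^(1/0.678) = (122/5.87)^1.475.
122/5.87 = 20.784; 20.784^1.475 ≈ 87.81 hPa.
P_c = 1007 − 87.81 = 919.19 ≈ 919 hPa.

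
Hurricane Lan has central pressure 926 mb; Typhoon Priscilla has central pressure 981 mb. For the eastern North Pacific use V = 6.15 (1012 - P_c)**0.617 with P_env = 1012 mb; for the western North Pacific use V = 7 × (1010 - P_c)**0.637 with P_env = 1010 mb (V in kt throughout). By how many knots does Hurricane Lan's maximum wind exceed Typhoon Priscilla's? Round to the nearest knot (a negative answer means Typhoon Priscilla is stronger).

36 kt

Hurricane Lan: ΔP = 86; V ≈ 6.15 × 86^0.617 ≈ 96.04 kt.
Typhoon Priscilla: ΔP = 29; V ≈ 7 × 29^0.637 ≈ 59.79 kt.
Difference ≈ 96.04 − 59.79 = 36.25 → 36 kt.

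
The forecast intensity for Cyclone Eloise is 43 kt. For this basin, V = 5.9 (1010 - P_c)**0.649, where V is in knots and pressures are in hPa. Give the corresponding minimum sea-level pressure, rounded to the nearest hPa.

ΔP = (V / 5.9)^(1/0.649) = (43/5.9)^1.541.
43/5.9 = 7.288; 7.288^1.541 ≈ 21.34 hPa.
P_c = 1010 − 21.34 = 988.66 ≈ 989 hPa.

989 hPa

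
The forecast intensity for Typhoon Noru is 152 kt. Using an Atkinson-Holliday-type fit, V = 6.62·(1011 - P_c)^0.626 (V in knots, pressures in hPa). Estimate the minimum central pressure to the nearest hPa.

ΔP = (V / 6.62)^(1/0.626) = (152/6.62)^1.597.
152/6.62 = 22.961; 22.961^1.597 ≈ 149.31 hPa.
P_c = 1011 − 149.31 = 861.69 ≈ 862 hPa.

862 hPa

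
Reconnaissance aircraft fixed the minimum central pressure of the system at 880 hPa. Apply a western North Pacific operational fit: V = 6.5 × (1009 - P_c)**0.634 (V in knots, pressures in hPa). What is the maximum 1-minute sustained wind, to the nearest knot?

ΔP = 1009 − 880 = 129 hPa.
129^0.634 ≈ 21.783.
V ≈ 6.5 × 21.783 ≈ 141.6 kt.

142 kt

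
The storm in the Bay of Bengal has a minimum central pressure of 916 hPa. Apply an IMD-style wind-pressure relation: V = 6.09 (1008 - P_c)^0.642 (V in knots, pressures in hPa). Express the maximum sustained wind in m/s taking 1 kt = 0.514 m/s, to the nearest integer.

ΔP = 1008 − 916 = 92 hPa.
V ≈ 6.09 × 92^0.642 = 6.09 × 18.229 ≈ 111.012 kt.
111.012 × 0.514 ≈ 57.06 m/s → 57 m/s.

57 m/s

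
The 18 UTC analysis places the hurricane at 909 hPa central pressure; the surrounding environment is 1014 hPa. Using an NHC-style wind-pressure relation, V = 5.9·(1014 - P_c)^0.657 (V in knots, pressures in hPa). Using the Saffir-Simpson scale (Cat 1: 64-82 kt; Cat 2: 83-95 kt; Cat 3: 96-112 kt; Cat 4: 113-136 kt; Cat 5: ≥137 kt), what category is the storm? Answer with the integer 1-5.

ΔP = 1014 − 909 = 105 hPa.
V ≈ 5.9 × 105^0.657 = 5.9 × 21.28 ≈ 126 kt.
126 kt falls in the Category 4 band.

4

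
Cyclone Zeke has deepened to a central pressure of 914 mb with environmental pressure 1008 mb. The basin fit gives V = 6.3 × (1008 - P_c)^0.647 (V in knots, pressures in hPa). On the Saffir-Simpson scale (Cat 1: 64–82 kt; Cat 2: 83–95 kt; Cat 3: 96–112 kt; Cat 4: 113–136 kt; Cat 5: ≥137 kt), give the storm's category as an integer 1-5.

4

ΔP = 1008 − 914 = 94 mb.
V ≈ 6.3 × 94^0.647 = 6.3 × 18.91 ≈ 119 kt.
119 kt falls in the Category 4 band.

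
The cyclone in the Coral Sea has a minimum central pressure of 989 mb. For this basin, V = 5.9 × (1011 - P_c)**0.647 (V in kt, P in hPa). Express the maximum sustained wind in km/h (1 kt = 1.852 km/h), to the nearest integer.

81 km/h

ΔP = 1011 − 989 = 22 mb.
V ≈ 5.9 × 22^0.647 = 5.9 × 7.388 ≈ 43.591 kt.
43.591 × 1.852 ≈ 80.73 km/h → 81 km/h.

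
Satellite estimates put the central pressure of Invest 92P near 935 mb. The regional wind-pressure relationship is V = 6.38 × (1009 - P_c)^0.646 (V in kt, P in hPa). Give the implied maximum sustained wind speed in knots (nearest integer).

103 kt

ΔP = 1009 − 935 = 74 mb.
74^0.646 ≈ 16.126.
V ≈ 6.38 × 16.126 ≈ 102.9 kt.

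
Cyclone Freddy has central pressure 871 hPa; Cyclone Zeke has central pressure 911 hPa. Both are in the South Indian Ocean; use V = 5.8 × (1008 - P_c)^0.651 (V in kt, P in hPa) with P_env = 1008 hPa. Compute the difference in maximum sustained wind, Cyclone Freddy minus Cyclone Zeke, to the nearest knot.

29 kt

Cyclone Freddy: ΔP = 137; V ≈ 5.8 × 137^0.651 ≈ 142.70 kt.
Cyclone Zeke: ΔP = 97; V ≈ 5.8 × 97^0.651 ≈ 113.98 kt.
Difference ≈ 142.70 − 113.98 = 28.72 → 29 kt.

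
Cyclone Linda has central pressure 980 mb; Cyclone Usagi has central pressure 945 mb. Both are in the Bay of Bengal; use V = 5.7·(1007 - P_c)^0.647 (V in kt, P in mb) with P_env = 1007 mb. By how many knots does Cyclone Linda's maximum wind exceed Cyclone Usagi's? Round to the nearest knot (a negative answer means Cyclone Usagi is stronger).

-34 kt

Cyclone Linda: ΔP = 27; V ≈ 5.7 × 27^0.647 ≈ 48.08 kt.
Cyclone Usagi: ΔP = 62; V ≈ 5.7 × 62^0.647 ≈ 82.33 kt.
Difference ≈ 48.08 − 82.33 = -34.25 → -34 kt.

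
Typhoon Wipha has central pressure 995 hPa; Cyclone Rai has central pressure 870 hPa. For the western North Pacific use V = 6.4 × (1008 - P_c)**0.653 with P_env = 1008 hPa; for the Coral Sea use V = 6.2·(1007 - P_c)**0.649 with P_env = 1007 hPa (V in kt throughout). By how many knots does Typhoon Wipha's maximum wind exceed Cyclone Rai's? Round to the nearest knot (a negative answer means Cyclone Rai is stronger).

-117 kt

Typhoon Wipha: ΔP = 13; V ≈ 6.4 × 13^0.653 ≈ 34.17 kt.
Cyclone Rai: ΔP = 137; V ≈ 6.2 × 137^0.649 ≈ 151.05 kt.
Difference ≈ 34.17 − 151.05 = -116.88 → -117 kt.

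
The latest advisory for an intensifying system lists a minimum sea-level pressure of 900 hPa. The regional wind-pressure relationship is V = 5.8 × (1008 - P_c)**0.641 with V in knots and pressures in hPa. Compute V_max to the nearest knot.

ΔP = 1008 − 900 = 108 hPa.
108^0.641 ≈ 20.111.
V ≈ 5.8 × 20.111 ≈ 116.6 kt.

117 kt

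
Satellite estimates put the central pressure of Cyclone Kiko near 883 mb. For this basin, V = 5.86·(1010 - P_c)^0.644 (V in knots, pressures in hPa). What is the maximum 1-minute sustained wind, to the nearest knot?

ΔP = 1010 − 883 = 127 mb.
127^0.644 ≈ 22.639.
V ≈ 5.86 × 22.639 ≈ 132.7 kt.

133 kt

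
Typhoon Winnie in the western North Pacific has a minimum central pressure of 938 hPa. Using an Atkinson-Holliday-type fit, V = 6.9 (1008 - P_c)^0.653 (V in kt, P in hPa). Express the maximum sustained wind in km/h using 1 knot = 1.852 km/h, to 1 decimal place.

204.8 km/h

ΔP = 1008 − 938 = 70 hPa.
V ≈ 6.9 × 70^0.653 = 6.9 × 16.027 ≈ 110.585 kt.
110.585 × 1.852 ≈ 204.80 km/h → 204.8 km/h.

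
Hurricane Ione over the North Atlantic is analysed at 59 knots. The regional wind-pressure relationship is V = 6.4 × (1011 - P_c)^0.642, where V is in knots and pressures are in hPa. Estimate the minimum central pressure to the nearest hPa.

979 hPa

ΔP = (V / 6.4)^(1/0.642) = (59/6.4)^1.558.
59/6.4 = 9.219; 9.219^1.558 ≈ 31.81 hPa.
P_c = 1011 − 31.81 = 979.19 ≈ 979 hPa.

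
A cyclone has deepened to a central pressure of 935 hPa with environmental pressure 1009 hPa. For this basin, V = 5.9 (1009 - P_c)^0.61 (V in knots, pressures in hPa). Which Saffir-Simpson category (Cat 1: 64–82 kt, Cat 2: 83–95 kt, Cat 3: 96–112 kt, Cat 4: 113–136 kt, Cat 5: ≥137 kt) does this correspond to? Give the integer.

ΔP = 1009 − 935 = 74 hPa.
V ≈ 5.9 × 74^0.61 = 5.9 × 13.81 ≈ 81 kt.
81 kt falls in the Category 1 band.

1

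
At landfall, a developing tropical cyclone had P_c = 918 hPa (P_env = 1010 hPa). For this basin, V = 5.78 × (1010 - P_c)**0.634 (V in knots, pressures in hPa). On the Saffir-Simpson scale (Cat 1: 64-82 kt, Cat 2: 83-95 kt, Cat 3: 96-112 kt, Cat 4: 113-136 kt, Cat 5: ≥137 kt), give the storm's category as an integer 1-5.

3

ΔP = 1010 − 918 = 92 hPa.
V ≈ 5.78 × 92^0.634 = 5.78 × 17.58 ≈ 102 kt.
102 kt falls in the Category 3 band.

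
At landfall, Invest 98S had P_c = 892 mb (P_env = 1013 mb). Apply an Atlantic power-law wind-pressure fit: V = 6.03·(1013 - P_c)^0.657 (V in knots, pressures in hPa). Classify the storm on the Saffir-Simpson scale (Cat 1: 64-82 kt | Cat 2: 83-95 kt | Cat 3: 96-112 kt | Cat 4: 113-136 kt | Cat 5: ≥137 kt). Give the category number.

ΔP = 1013 − 892 = 121 mb.
V ≈ 6.03 × 121^0.657 = 6.03 × 23.36 ≈ 141 kt.
141 kt falls in the Category 5 band.

5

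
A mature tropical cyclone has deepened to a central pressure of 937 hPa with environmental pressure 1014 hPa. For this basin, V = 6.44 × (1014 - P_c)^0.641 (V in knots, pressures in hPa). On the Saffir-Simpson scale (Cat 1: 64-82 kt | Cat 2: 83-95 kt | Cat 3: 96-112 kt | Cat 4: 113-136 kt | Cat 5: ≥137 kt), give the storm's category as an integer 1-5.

3

ΔP = 1014 − 937 = 77 hPa.
V ≈ 6.44 × 77^0.641 = 6.44 × 16.19 ≈ 104 kt.
104 kt falls in the Category 3 band.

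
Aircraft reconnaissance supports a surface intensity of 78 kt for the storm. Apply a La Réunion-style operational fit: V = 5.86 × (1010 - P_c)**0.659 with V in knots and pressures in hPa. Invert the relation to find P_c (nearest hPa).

ΔP = (V / 5.86)^(1/0.659) = (78/5.86)^1.517.
78/5.86 = 13.311; 13.311^1.517 ≈ 50.81 hPa.
P_c = 1010 − 50.81 = 959.19 ≈ 959 hPa.

959 hPa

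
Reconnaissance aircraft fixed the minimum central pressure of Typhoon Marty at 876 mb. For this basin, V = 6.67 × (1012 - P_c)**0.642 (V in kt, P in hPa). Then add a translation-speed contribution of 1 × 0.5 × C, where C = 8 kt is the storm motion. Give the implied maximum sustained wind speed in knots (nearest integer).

160 kt

ΔP = 1012 − 876 = 136 mb.
136^0.642 ≈ 23.428.
V ≈ 6.67 × 23.428 ≈ 156.3 kt.
Translation term: 1 × 0.5 × 8 = 4 kt.
Corrected V ≈ 160.3 kt → 160 kt.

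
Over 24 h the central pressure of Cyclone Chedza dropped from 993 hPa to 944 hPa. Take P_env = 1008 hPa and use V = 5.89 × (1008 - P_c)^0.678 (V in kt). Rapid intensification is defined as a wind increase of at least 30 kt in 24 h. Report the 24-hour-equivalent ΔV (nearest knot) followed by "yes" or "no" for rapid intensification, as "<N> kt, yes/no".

V₁: ΔP = 15, V ≈ 5.89 × 15^0.678 ≈ 36.94 kt.
V₂: ΔP = 64, V ≈ 5.89 × 64^0.678 ≈ 98.79 kt.
ΔV over 24 h = 61.85 kt → 24 h equivalent = 61.85 × 24/24 ≈ 61.85 kt.
62 kt ≥ 30 kt ⇒ rapid intensification.

62 kt, yes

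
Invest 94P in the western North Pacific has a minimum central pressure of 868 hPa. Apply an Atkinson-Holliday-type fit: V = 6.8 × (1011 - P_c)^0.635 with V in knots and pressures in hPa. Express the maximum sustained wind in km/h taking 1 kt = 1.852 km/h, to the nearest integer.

ΔP = 1011 − 868 = 143 hPa.
V ≈ 6.8 × 143^0.635 = 6.8 × 23.369 ≈ 158.909 kt.
158.909 × 1.852 ≈ 294.30 km/h → 294 km/h.

294 km/h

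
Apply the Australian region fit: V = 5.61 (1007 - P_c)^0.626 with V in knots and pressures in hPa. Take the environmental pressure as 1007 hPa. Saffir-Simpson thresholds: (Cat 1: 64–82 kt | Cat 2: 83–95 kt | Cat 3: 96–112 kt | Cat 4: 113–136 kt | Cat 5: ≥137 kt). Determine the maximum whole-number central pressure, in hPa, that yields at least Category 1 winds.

958 hPa

Category 1 begins at V = 64 kt.
Required ΔP = (64/5.61)^(1/0.626) = 11.408^1.597 ≈ 48.85 hPa.
P_c ≤ 1007 − 48.85 = 958.15, so the highest integer P_c is 958 hPa.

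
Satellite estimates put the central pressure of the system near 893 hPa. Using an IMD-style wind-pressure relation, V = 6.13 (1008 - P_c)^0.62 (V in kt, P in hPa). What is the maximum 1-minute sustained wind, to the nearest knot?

116 kt

ΔP = 1008 − 893 = 115 hPa.
115^0.62 ≈ 18.951.
V ≈ 6.13 × 18.951 ≈ 116.2 kt.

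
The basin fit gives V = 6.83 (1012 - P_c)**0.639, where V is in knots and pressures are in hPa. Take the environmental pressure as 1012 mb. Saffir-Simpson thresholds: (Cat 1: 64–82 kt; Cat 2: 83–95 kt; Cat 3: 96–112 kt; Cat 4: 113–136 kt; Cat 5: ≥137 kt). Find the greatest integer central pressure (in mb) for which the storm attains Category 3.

Category 3 begins at V = 96 kt.
Required ΔP = (96/6.83)^(1/0.639) = 14.056^1.565 ≈ 62.56 mb.
P_c ≤ 1012 − 62.56 = 949.44, so the highest integer P_c is 949 mb.

949 mb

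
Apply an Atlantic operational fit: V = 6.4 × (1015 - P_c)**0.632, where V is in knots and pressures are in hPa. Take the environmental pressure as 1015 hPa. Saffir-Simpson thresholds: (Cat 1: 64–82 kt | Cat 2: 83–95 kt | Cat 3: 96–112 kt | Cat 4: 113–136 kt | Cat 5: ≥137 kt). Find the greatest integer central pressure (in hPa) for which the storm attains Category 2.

957 hPa

Category 2 begins at V = 83 kt.
Required ΔP = (83/6.4)^(1/0.632) = 12.969^1.582 ≈ 57.67 hPa.
P_c ≤ 1015 − 57.67 = 957.33, so the highest integer P_c is 957 hPa.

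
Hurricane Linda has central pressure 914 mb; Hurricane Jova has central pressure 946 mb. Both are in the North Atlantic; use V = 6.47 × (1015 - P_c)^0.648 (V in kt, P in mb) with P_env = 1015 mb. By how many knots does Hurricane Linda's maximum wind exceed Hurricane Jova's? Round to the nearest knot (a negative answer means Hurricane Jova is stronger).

28 kt

Hurricane Linda: ΔP = 101; V ≈ 6.47 × 101^0.648 ≈ 128.74 kt.
Hurricane Jova: ΔP = 69; V ≈ 6.47 × 69^0.648 ≈ 100.57 kt.
Difference ≈ 128.74 − 100.57 = 28.17 → 28 kt.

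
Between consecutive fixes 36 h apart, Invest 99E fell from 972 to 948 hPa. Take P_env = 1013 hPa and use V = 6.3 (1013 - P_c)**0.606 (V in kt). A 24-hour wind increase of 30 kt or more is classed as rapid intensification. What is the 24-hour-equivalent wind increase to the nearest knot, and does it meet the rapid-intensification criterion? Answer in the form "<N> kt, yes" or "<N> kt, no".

V₁: ΔP = 41, V ≈ 6.3 × 41^0.606 ≈ 59.80 kt.
V₂: ΔP = 65, V ≈ 6.3 × 65^0.606 ≈ 79.06 kt.
ΔV over 36 h = 19.26 kt → 24 h equivalent = 19.26 × 24/36 ≈ 12.84 kt.
13 kt < 30 kt ⇒ not rapid intensification.

13 kt, no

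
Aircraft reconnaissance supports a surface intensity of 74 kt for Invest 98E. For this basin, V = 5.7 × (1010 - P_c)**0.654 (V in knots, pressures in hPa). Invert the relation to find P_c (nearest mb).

960 mb

ΔP = (V / 5.7)^(1/0.654) = (74/5.7)^1.529.
74/5.7 = 12.982; 12.982^1.529 ≈ 50.39 mb.
P_c = 1010 − 50.39 = 959.61 ≈ 960 mb.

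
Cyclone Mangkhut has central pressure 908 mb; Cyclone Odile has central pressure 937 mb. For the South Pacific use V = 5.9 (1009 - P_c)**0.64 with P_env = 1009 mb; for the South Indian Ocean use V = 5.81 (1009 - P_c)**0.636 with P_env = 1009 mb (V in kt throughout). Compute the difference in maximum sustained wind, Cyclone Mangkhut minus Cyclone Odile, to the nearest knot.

25 kt

Cyclone Mangkhut: ΔP = 101; V ≈ 5.9 × 101^0.64 ≈ 113.14 kt.
Cyclone Odile: ΔP = 72; V ≈ 5.81 × 72^0.636 ≈ 88.19 kt.
Difference ≈ 113.14 − 88.19 = 24.95 → 25 kt.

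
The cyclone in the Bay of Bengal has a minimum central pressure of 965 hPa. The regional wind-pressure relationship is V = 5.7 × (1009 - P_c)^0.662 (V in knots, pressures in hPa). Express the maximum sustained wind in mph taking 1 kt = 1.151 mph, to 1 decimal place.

80.3 mph

ΔP = 1009 − 965 = 44 hPa.
V ≈ 5.7 × 44^0.662 = 5.7 × 12.245 ≈ 69.798 kt.
69.798 × 1.151 ≈ 80.34 mph → 80.3 mph.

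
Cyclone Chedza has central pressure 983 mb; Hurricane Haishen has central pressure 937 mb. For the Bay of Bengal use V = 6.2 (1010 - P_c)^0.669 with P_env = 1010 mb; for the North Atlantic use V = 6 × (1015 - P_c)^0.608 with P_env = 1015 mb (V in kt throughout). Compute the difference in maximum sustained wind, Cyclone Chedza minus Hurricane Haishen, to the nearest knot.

Cyclone Chedza: ΔP = 27; V ≈ 6.2 × 27^0.669 ≈ 56.23 kt.
Hurricane Haishen: ΔP = 78; V ≈ 6 × 78^0.608 ≈ 84.83 kt.
Difference ≈ 56.23 − 84.83 = -28.60 → -29 kt.

-29 kt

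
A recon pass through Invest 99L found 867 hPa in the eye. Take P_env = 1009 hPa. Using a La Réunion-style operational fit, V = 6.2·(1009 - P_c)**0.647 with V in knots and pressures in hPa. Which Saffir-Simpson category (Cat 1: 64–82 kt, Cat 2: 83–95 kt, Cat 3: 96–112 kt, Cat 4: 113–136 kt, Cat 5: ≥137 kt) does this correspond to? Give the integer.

5

ΔP = 1009 − 867 = 142 hPa.
V ≈ 6.2 × 142^0.647 = 6.2 × 24.69 ≈ 153 kt.
153 kt falls in the Category 5 band.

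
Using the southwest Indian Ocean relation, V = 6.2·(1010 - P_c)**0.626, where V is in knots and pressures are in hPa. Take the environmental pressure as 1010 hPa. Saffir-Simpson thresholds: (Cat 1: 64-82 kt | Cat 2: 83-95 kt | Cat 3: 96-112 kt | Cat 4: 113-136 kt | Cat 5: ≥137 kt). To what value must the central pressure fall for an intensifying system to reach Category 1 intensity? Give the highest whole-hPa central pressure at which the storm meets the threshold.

Category 1 begins at V = 64 kt.
Required ΔP = (64/6.2)^(1/0.626) = 10.323^1.597 ≈ 41.64 hPa.
P_c ≤ 1010 − 41.64 = 968.36, so the highest integer P_c is 968 hPa.

968 hPa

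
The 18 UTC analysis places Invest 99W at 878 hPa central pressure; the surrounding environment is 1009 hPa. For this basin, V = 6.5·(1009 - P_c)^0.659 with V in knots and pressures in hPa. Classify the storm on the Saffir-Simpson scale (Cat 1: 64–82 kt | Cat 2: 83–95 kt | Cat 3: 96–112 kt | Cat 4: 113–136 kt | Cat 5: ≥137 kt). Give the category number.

ΔP = 1009 − 878 = 131 hPa.
V ≈ 6.5 × 131^0.659 = 6.5 × 24.85 ≈ 162 kt.
162 kt falls in the Category 5 band.

5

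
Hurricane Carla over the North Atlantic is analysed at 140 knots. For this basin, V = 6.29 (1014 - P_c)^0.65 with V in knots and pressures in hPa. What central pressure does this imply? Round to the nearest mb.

896 mb

ΔP = (V / 6.29)^(1/0.65) = (140/6.29)^1.538.
140/6.29 = 22.258; 22.258^1.538 ≈ 118.32 mb.
P_c = 1014 − 118.32 = 895.68 ≈ 896 mb.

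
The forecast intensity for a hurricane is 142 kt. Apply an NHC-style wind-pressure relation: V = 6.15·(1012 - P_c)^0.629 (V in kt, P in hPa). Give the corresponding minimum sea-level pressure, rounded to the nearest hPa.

ΔP = (V / 6.15)^(1/0.629) = (142/6.15)^1.590.
142/6.15 = 23.089; 23.089^1.590 ≈ 147.09 hPa.
P_c = 1012 − 147.09 = 864.91 ≈ 865 hPa.

865 hPa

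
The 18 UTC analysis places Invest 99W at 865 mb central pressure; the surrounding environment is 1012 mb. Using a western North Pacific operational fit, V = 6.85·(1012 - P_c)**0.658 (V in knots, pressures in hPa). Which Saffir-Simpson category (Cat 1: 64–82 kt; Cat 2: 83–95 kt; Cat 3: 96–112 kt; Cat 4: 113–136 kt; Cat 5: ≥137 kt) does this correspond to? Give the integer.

5

ΔP = 1012 − 865 = 147 mb.
V ≈ 6.85 × 147^0.658 = 6.85 × 26.67 ≈ 183 kt.
183 kt falls in the Category 5 band.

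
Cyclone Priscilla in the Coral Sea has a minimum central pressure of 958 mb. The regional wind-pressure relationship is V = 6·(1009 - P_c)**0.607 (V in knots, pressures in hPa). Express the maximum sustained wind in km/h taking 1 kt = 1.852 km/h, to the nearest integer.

ΔP = 1009 − 958 = 51 mb.
V ≈ 6 × 51^0.607 = 6 × 10.877 ≈ 65.260 kt.
65.260 × 1.852 ≈ 120.86 km/h → 121 km/h.

121 km/h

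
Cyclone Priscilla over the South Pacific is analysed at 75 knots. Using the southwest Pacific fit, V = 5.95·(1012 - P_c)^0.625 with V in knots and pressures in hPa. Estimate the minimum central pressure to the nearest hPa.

954 hPa

ΔP = (V / 5.95)^(1/0.625) = (75/5.95)^1.600.
75/5.95 = 12.605; 12.605^1.600 ≈ 57.66 hPa.
P_c = 1012 − 57.66 = 954.34 ≈ 954 hPa.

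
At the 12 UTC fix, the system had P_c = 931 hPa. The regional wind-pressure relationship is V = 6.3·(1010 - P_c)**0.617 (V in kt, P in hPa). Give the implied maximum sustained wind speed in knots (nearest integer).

93 kt

ΔP = 1010 − 931 = 79 hPa.
79^0.617 ≈ 14.820.
V ≈ 6.3 × 14.820 ≈ 93.4 kt.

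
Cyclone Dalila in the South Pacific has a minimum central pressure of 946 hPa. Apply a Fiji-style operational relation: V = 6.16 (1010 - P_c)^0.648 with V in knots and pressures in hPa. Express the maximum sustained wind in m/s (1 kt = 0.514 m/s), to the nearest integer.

47 m/s

ΔP = 1010 − 946 = 64 hPa.
V ≈ 6.16 × 64^0.648 = 6.16 × 14.805 ≈ 91.198 kt.
91.198 × 0.514 ≈ 46.88 m/s → 47 m/s.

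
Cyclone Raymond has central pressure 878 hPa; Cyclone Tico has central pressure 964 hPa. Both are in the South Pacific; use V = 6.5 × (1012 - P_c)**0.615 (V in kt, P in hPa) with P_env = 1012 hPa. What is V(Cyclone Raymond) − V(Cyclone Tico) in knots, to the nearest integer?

Cyclone Raymond: ΔP = 134; V ≈ 6.5 × 134^0.615 ≈ 132.15 kt.
Cyclone Tico: ΔP = 48; V ≈ 6.5 × 48^0.615 ≈ 70.29 kt.
Difference ≈ 132.15 − 70.29 = 61.86 → 62 kt.

62 kt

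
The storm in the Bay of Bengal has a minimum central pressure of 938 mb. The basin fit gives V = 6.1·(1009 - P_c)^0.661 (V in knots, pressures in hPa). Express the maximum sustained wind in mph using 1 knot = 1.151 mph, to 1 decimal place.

117.5 mph

ΔP = 1009 − 938 = 71 mb.
V ≈ 6.1 × 71^0.661 = 6.1 × 16.737 ≈ 102.097 kt.
102.097 × 1.151 ≈ 117.51 mph → 117.5 mph.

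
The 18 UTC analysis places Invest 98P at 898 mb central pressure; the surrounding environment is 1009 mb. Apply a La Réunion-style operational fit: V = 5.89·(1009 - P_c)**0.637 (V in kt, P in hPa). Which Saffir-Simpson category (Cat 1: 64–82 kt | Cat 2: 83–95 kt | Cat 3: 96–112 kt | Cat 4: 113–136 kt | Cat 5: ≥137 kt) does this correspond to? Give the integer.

ΔP = 1009 − 898 = 111 mb.
V ≈ 5.89 × 111^0.637 = 5.89 × 20.08 ≈ 118 kt.
118 kt falls in the Category 4 band.

4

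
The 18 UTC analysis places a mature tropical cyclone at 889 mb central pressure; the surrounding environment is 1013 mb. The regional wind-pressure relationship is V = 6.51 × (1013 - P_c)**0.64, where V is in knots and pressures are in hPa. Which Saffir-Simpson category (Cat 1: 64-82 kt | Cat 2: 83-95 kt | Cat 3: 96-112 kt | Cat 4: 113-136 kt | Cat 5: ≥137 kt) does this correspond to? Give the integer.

5

ΔP = 1013 − 889 = 124 mb.
V ≈ 6.51 × 124^0.64 = 6.51 × 21.87 ≈ 142 kt.
142 kt falls in the Category 5 band.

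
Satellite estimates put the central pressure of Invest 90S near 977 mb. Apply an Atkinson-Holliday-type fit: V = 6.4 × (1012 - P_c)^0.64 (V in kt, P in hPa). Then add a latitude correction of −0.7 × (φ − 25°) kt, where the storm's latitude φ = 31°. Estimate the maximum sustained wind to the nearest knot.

ΔP = 1012 − 977 = 35 mb.
35^0.64 ≈ 9.732.
V ≈ 6.4 × 9.732 ≈ 62.3 kt.
Latitude correction: −0.7 × (31 − 25) = -4.2 kt.
Corrected V ≈ 58.1 kt → 58 kt.

58 kt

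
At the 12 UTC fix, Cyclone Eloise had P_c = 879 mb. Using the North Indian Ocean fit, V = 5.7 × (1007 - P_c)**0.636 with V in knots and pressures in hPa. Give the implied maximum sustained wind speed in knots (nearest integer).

125 kt

ΔP = 1007 − 879 = 128 mb.
128^0.636 ≈ 21.887.
V ≈ 5.7 × 21.887 ≈ 124.8 kt.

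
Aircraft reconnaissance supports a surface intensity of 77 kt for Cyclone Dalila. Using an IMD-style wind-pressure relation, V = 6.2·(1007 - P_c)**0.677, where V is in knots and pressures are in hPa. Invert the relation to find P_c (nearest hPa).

ΔP = (V / 6.2)^(1/0.677) = (77/6.2)^1.477.
77/6.2 = 12.419; 12.419^1.477 ≈ 41.31 hPa.
P_c = 1007 − 41.31 = 965.69 ≈ 966 hPa.

966 hPa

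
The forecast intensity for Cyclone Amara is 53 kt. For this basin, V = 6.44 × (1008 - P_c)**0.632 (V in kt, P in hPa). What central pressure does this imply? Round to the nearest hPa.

980 hPa

ΔP = (V / 6.44)^(1/0.632) = (53/6.44)^1.582.
53/6.44 = 8.230; 8.230^1.582 ≈ 28.08 hPa.
P_c = 1008 − 28.08 = 979.92 ≈ 980 hPa.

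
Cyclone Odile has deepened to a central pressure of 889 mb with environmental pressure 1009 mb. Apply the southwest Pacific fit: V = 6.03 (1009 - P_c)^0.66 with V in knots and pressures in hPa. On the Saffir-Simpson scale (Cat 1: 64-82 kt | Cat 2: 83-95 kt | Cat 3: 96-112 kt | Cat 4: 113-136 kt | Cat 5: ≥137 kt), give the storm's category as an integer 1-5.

ΔP = 1009 − 889 = 120 mb.
V ≈ 6.03 × 120^0.66 = 6.03 × 23.56 ≈ 142 kt.
142 kt falls in the Category 5 band.

5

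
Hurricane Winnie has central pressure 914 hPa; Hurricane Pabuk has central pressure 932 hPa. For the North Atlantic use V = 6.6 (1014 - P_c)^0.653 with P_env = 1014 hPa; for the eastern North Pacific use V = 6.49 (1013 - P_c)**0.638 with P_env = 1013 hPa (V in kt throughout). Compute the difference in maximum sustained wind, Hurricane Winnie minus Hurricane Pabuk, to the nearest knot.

26 kt

Hurricane Winnie: ΔP = 100; V ≈ 6.6 × 100^0.653 ≈ 133.52 kt.
Hurricane Pabuk: ΔP = 81; V ≈ 6.49 × 81^0.638 ≈ 107.12 kt.
Difference ≈ 133.52 − 107.12 = 26.40 → 26 kt.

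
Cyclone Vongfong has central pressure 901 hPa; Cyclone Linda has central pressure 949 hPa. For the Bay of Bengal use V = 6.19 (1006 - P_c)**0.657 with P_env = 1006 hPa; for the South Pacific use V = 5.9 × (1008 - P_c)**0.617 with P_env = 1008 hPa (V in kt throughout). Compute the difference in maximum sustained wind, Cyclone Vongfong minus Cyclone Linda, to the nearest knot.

59 kt

Cyclone Vongfong: ΔP = 105; V ≈ 6.19 × 105^0.657 ≈ 131.71 kt.
Cyclone Linda: ΔP = 59; V ≈ 5.9 × 59^0.617 ≈ 73.02 kt.
Difference ≈ 131.71 − 73.02 = 58.69 → 59 kt.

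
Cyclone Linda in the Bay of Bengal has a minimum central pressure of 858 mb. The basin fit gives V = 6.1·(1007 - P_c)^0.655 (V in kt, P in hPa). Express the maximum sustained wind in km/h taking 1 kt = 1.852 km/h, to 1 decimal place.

299.5 km/h

ΔP = 1007 − 858 = 149 mb.
V ≈ 6.1 × 149^0.655 = 6.1 × 26.512 ≈ 161.721 kt.
161.721 × 1.852 ≈ 299.51 km/h → 299.5 km/h.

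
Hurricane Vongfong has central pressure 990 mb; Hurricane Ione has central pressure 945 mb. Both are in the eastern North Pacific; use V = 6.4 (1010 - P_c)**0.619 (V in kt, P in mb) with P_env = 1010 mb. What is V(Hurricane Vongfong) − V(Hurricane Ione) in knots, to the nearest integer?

-44 kt

Hurricane Vongfong: ΔP = 20; V ≈ 6.4 × 20^0.619 ≈ 40.88 kt.
Hurricane Ione: ΔP = 65; V ≈ 6.4 × 65^0.619 ≈ 84.80 kt.
Difference ≈ 40.88 − 84.80 = -43.92 → -44 kt.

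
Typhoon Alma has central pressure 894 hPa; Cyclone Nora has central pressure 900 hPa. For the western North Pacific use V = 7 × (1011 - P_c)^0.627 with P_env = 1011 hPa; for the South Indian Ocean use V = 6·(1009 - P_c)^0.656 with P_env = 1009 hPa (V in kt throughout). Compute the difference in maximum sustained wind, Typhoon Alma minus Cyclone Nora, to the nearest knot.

Typhoon Alma: ΔP = 117; V ≈ 7 × 117^0.627 ≈ 138.63 kt.
Cyclone Nora: ΔP = 109; V ≈ 6 × 109^0.656 ≈ 130.23 kt.
Difference ≈ 138.63 − 130.23 = 8.40 → 8 kt.

8 kt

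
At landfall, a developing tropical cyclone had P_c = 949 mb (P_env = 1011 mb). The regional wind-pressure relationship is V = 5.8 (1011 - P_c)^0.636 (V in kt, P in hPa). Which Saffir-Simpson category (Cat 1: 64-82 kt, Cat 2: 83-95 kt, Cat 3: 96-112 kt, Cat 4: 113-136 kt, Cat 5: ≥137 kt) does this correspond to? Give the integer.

1

ΔP = 1011 − 949 = 62 mb.
V ≈ 5.8 × 62^0.636 = 5.8 × 13.80 ≈ 80 kt.
80 kt falls in the Category 1 band.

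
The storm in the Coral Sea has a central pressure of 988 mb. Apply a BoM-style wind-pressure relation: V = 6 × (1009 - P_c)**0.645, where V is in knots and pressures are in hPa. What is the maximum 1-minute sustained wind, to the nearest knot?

43 kt

ΔP = 1009 − 988 = 21 mb.
21^0.645 ≈ 7.126.
V ≈ 6 × 7.126 ≈ 42.8 kt.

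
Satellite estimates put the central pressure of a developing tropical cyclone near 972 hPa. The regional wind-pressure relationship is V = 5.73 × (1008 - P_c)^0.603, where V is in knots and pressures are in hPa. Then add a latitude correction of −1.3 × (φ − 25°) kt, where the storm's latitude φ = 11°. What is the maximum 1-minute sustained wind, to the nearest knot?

68 kt

ΔP = 1008 − 972 = 36 hPa.
36^0.603 ≈ 8.679.
V ≈ 5.73 × 8.679 ≈ 49.7 kt.
Latitude correction: −1.3 × (11 − 25) = 18.2 kt.
Corrected V ≈ 67.9 kt → 68 kt.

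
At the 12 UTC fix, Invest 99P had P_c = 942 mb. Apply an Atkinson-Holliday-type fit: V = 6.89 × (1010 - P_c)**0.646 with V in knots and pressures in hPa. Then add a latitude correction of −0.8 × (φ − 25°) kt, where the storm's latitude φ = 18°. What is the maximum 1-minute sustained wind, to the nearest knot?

111 kt

ΔP = 1010 − 942 = 68 mb.
68^0.646 ≈ 15.269.
V ≈ 6.89 × 15.269 ≈ 105.2 kt.
Latitude correction: −0.8 × (18 − 25) = 5.6 kt.
Corrected V ≈ 110.8 kt → 111 kt.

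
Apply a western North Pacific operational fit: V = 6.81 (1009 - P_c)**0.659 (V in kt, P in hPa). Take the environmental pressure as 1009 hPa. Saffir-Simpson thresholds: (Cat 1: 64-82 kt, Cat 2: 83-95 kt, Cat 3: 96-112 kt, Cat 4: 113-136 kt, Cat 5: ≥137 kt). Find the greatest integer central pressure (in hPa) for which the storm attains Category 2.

Category 2 begins at V = 83 kt.
Required ΔP = (83/6.81)^(1/0.659) = 12.188^1.517 ≈ 44.45 hPa.
P_c ≤ 1009 − 44.45 = 964.55, so the highest integer P_c is 964 hPa.

964 hPa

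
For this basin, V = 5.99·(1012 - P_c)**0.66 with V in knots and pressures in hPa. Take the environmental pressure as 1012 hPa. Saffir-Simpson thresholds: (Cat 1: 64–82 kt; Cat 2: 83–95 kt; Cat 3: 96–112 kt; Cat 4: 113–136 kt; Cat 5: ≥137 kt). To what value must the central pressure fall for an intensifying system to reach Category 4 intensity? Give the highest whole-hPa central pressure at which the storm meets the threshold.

Category 4 begins at V = 113 kt.
Required ΔP = (113/5.99)^(1/0.66) = 18.865^1.515 ≈ 85.67 hPa.
P_c ≤ 1012 − 85.67 = 926.33, so the highest integer P_c is 926 hPa.

926 hPa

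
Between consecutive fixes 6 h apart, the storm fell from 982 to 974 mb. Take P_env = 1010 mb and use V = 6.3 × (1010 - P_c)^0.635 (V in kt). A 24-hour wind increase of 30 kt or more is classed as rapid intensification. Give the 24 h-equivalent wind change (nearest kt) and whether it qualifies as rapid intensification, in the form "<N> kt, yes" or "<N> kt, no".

36 kt, yes

V₁: ΔP = 28, V ≈ 6.3 × 28^0.635 ≈ 52.27 kt.
V₂: ΔP = 36, V ≈ 6.3 × 36^0.635 ≈ 61.32 kt.
ΔV over 6 h = 9.05 kt → 24 h equivalent = 9.05 × 24/6 ≈ 36.20 kt.
36 kt ≥ 30 kt ⇒ rapid intensification.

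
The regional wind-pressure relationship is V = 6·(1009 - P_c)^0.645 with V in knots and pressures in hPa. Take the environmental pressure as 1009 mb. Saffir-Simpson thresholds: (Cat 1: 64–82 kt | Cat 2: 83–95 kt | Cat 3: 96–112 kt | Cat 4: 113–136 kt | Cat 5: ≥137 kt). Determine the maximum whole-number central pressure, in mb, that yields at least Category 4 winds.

914 mb

Category 4 begins at V = 113 kt.
Required ΔP = (113/6)^(1/0.645) = 18.833^1.550 ≈ 94.76 mb.
P_c ≤ 1009 − 94.76 = 914.24, so the highest integer P_c is 914 mb.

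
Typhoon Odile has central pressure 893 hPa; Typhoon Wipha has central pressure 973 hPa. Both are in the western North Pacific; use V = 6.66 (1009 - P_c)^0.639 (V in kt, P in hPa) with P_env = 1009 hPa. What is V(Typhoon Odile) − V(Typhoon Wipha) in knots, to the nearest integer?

73 kt

Typhoon Odile: ΔP = 116; V ≈ 6.66 × 116^0.639 ≈ 138.89 kt.
Typhoon Wipha: ΔP = 36; V ≈ 6.66 × 36^0.639 ≈ 65.76 kt.
Difference ≈ 138.89 − 65.76 = 73.13 → 73 kt.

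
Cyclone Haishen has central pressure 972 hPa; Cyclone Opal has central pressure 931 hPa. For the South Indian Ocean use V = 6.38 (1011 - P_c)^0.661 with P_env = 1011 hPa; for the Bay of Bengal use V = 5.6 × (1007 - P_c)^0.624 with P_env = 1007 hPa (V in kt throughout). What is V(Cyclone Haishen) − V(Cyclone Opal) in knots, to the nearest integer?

-12 kt

Cyclone Haishen: ΔP = 39; V ≈ 6.38 × 39^0.661 ≈ 71.86 kt.
Cyclone Opal: ΔP = 76; V ≈ 5.6 × 76^0.624 ≈ 83.52 kt.
Difference ≈ 71.86 − 83.52 = -11.66 → -12 kt.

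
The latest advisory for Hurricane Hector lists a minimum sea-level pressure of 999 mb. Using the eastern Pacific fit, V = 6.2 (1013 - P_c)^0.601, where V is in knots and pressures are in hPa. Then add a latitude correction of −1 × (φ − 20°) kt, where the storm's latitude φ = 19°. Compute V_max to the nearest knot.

31 kt

ΔP = 1013 − 999 = 14 mb.
14^0.601 ≈ 4.885.
V ≈ 6.2 × 4.885 ≈ 30.3 kt.
Latitude correction: −1 × (19 − 20) = 1 kt.
Corrected V ≈ 31.3 kt → 31 kt.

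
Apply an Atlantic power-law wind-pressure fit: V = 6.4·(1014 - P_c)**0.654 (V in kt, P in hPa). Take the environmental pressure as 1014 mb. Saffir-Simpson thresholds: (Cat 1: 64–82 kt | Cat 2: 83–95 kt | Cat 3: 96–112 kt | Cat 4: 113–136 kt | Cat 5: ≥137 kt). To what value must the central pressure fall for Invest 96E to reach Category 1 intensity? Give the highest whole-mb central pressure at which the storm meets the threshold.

980 mb

Category 1 begins at V = 64 kt.
Required ΔP = (64/6.4)^(1/0.654) = 10.000^1.529 ≈ 33.81 mb.
P_c ≤ 1014 − 33.81 = 980.19, so the highest integer P_c is 980 mb.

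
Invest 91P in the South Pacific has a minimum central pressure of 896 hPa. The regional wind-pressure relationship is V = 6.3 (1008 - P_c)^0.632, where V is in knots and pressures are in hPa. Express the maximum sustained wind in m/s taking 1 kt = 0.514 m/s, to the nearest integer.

ΔP = 1008 − 896 = 112 hPa.
V ≈ 6.3 × 112^0.632 = 6.3 × 19.729 ≈ 124.293 kt.
124.293 × 0.514 ≈ 63.89 m/s → 64 m/s.

64 m/s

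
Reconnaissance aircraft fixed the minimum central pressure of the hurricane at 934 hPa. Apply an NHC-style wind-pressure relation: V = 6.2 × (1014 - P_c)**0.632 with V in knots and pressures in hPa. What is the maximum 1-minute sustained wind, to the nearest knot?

ΔP = 1014 − 934 = 80 hPa.
80^0.632 ≈ 15.950.
V ≈ 6.2 × 15.950 ≈ 98.9 kt.

99 kt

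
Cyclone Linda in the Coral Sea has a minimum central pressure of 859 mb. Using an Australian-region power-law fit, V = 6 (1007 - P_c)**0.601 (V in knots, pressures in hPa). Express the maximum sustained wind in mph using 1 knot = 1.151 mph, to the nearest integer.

139 mph

ΔP = 1007 − 859 = 148 mb.
V ≈ 6 × 148^0.601 = 6 × 20.152 ≈ 120.915 kt.
120.915 × 1.151 ≈ 139.17 mph → 139 mph.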